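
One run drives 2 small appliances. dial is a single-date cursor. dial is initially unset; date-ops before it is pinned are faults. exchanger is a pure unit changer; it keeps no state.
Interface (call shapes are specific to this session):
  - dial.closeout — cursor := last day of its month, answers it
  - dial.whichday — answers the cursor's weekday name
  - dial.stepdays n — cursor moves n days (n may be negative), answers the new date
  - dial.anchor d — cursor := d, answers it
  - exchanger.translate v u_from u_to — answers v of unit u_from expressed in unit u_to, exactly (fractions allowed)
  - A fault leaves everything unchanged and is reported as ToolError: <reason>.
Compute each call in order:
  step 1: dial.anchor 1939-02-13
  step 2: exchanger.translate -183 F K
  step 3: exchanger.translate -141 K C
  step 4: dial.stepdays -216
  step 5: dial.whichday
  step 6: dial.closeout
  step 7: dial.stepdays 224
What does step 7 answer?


Answer: 1939-03-12

Derivation:
~$ anchor d='1939-02-13'
:: 1939-02-13
~$ translate v='-183' u_from='F' u_to='K'
:: 27667/180
~$ translate v='-141' u_from='K' u_to='C'
:: -8283/20
~$ stepdays n='-216'
:: 1938-07-12
~$ whichday
:: Tuesday
~$ closeout
:: 1938-07-31
~$ stepdays n='224'
:: 1939-03-12


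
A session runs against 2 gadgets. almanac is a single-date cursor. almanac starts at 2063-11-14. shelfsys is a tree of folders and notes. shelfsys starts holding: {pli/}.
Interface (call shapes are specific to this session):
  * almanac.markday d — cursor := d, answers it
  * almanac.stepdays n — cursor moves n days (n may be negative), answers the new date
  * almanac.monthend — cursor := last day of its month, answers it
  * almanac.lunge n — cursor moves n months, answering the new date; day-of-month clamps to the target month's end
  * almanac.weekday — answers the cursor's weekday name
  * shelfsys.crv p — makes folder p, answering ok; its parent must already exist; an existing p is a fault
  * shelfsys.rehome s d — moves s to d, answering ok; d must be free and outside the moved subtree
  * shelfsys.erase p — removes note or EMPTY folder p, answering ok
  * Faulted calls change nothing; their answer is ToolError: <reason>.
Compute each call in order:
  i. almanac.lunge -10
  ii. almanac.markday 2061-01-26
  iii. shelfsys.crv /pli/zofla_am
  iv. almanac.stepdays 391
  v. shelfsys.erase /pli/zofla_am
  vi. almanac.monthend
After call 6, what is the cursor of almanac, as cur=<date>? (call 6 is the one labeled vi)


I call almanac.lunge passing -10: 2063-01-14.
I try almanac.markday passing 2061-01-26, which returns 2061-01-26.
Now I run shelfsys.crv passing /pli/zofla_am, which returns ok.
I run almanac.stepdays passing 391, giving 2062-02-21.
Invoking shelfsys.erase passing /pli/zofla_am, yielding ok.
Then almanac.monthend(), yielding 2062-02-28.

Answer: cur=2062-02-28


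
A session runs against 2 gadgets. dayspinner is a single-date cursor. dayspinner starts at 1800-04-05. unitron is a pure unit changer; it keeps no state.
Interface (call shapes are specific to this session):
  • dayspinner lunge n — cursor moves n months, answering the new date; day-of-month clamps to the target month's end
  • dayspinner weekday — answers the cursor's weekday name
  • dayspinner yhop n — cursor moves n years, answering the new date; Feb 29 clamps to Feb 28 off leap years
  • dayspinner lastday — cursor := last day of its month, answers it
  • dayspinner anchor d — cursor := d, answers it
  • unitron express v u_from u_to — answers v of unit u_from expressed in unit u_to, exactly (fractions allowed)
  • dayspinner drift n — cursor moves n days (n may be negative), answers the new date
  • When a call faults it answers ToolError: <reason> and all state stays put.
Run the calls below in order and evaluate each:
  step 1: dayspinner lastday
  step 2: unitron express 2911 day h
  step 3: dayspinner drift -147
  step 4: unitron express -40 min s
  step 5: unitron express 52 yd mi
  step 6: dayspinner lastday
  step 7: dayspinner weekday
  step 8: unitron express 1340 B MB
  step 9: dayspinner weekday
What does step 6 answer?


I use dayspinner lastday(), — result: 1800-04-30.
Calling unitron express with v→2911, u_from→day, u_to→h, which returns 69864.
I use dayspinner drift with n→-147, yielding 1799-12-04.
Invoking unitron express with v→-40, u_from→min, u_to→s, and observe -2400.
Then unitron express with v→52, u_from→yd, u_to→mi, giving 13/440.
Then dayspinner lastday(), and get 1799-12-31.
Then dayspinner weekday(), and get Tuesday.
Then unitron express with v→1340, u_from→B, u_to→MB, and observe 67/50000.
Calling dayspinner weekday, and see Tuesday.

Answer: 1799-12-31


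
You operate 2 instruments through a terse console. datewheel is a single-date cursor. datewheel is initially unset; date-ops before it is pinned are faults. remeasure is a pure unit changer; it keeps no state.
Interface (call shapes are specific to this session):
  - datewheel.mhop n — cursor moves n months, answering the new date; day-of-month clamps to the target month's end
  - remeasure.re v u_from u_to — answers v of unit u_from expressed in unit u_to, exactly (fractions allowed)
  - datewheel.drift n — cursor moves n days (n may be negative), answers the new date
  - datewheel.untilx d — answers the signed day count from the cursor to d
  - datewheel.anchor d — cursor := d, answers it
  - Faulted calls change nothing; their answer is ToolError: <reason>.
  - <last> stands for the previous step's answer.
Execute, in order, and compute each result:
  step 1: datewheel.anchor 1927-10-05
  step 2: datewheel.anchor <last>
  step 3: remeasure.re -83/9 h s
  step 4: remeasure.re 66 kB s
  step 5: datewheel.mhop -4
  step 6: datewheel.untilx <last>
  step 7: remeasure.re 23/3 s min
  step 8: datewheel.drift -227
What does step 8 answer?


Answer: 1926-10-21

Derivation:
Invoking datewheel.anchor(d→1927-10-05), → 1927-10-05.
Next I call datewheel.anchor(d→<last>), which returns 1927-10-05.
Then remeasure.re(v→-83/9, u_from→h, u_to→s), and get -33200.
Invoking remeasure.re(v→66, u_from→kB, u_to→s), and see ToolError: incompatible units.
I call datewheel.mhop(n→-4), and observe 1927-06-05.
I use datewheel.untilx(d→<last>), and see 0.
Next I call remeasure.re(v→23/3, u_from→s, u_to→min), and see 23/180.
Calling datewheel.drift(n→-227), and observe 1926-10-21.


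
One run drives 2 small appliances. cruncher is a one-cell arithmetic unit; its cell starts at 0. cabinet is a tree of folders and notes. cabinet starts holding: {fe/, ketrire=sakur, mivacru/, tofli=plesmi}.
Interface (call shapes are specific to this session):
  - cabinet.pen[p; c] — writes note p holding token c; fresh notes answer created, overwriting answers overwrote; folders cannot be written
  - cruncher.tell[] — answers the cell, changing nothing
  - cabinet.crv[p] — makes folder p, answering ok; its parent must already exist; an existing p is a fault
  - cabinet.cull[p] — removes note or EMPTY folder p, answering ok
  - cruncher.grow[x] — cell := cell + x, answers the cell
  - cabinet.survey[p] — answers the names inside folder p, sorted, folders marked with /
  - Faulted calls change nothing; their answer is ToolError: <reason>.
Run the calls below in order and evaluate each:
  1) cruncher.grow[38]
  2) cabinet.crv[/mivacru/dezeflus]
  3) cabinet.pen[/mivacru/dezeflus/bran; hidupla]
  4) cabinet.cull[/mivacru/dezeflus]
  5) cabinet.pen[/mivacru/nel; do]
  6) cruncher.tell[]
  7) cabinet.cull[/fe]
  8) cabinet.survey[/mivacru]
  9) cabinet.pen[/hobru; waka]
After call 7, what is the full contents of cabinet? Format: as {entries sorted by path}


Answer: {ketrire=sakur, mivacru/, mivacru/dezeflus/, mivacru/dezeflus/bran=hidupla, mivacru/nel=do, tofli=plesmi}

Derivation:
Step: cruncher.grow[x=38]
Result: 38
Step: cabinet.crv[p=/mivacru/dezeflus]
Result: ok
Step: cabinet.pen[p=/mivacru/dezeflus/bran; c=hidupla]
Result: created
Step: cabinet.cull[p=/mivacru/dezeflus]
Result: ToolError: not empty
Step: cabinet.pen[p=/mivacru/nel; c=do]
Result: created
Step: cruncher.tell[]
Result: 38
Step: cabinet.cull[p=/fe]
Result: ok
Step: cabinet.survey[p=/mivacru]
Result: [dezeflus/, nel]
Step: cabinet.pen[p=/hobru; c=waka]
Result: created


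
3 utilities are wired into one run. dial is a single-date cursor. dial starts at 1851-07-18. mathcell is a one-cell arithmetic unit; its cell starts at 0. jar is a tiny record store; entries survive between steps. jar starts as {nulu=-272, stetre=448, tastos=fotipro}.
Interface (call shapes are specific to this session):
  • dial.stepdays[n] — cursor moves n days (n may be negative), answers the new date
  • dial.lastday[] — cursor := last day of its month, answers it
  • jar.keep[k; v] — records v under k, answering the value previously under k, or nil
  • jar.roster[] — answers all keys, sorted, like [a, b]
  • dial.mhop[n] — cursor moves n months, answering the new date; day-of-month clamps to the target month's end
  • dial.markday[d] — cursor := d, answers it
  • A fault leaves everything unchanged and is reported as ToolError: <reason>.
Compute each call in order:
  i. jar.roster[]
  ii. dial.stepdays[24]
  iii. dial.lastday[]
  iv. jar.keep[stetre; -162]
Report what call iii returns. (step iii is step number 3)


[in] jar.roster
= [nulu, stetre, tastos]
[in] dial.stepdays 24
= 1851-08-11
[in] dial.lastday
= 1851-08-31
[in] jar.keep stetre -162
= 448

Answer: 1851-08-31


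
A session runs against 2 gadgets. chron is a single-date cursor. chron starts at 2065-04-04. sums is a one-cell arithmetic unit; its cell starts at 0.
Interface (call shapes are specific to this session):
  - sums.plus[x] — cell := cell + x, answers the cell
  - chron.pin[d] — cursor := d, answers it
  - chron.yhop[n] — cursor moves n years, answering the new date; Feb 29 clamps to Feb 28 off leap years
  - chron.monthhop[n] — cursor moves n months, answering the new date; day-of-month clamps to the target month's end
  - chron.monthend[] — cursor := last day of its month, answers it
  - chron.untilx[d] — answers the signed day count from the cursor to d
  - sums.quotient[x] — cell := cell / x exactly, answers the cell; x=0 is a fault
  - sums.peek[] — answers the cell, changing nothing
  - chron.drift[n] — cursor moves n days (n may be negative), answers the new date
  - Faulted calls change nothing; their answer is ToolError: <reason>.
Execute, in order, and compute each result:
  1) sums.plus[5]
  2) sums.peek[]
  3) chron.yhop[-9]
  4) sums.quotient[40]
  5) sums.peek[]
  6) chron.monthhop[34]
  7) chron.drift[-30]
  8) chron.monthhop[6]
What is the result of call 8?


Answer: 2059-07-05

Derivation:
~$ plus x=5
[out] 5
~$ peek
[out] 5
~$ yhop n=-9
[out] 2056-04-04
~$ quotient x=40
[out] 1/8
~$ peek
[out] 1/8
~$ monthhop n=34
[out] 2059-02-04
~$ drift n=-30
[out] 2059-01-05
~$ monthhop n=6
[out] 2059-07-05


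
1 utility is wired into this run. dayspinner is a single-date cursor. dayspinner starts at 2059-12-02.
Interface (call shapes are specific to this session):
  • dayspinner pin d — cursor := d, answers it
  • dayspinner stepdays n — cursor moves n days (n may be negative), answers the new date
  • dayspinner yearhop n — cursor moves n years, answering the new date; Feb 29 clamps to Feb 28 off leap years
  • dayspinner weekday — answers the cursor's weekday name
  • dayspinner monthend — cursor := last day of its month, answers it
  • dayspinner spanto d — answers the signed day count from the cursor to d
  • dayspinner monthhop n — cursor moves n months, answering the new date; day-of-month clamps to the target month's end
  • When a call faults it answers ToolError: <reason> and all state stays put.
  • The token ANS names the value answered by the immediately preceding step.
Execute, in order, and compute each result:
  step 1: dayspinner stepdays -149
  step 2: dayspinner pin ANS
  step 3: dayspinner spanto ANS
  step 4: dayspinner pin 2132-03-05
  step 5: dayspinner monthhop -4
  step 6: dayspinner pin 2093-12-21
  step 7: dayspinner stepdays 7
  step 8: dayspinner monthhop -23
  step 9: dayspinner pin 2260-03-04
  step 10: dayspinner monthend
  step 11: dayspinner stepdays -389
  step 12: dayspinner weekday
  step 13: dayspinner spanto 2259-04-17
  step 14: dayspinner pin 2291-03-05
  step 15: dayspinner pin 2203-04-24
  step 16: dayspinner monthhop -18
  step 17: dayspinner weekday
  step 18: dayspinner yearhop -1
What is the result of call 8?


Then dayspinner stepdays on n=-149, — result: 2059-07-06.
Then dayspinner pin on d=ANS, and get 2059-07-06.
I try dayspinner spanto on d=ANS: 0.
I try dayspinner pin on d=2132-03-05, → 2132-03-05.
I run dayspinner monthhop on n=-4: 2131-11-05.
I run dayspinner pin on d=2093-12-21, and observe 2093-12-21.
Invoking dayspinner stepdays on n=7, and observe 2093-12-28.
I run dayspinner monthhop on n=-23, giving 2092-01-28.
I use dayspinner pin on d=2260-03-04, → 2260-03-04.
Invoking dayspinner monthend, and get 2260-03-31.
I try dayspinner stepdays on n=-389, and get 2259-03-08.
Calling dayspinner weekday, → Tuesday.
Using dayspinner spanto on d=2259-04-17, which returns 40.
I invoke dayspinner pin on d=2291-03-05, — result: 2291-03-05.
I call dayspinner pin on d=2203-04-24, → 2203-04-24.
Next I call dayspinner monthhop on n=-18, and get 2201-10-24.
Then dayspinner weekday, which returns Saturday.
I invoke dayspinner yearhop on n=-1, → 2200-10-24.

Answer: 2092-01-28


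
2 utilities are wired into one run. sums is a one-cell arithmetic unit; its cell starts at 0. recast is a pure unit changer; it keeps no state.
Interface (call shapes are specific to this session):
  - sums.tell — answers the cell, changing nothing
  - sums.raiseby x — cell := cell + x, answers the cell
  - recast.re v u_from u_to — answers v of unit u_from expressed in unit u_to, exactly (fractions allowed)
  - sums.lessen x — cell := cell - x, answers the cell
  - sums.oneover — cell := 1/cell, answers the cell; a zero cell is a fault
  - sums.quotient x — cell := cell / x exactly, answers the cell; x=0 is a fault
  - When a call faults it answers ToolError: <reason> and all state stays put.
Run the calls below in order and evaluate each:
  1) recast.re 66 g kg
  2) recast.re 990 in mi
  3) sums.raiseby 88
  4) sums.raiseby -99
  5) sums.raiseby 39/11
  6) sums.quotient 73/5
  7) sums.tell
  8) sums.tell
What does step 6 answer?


> recast.re v→66 u_from→g u_to→kg
  33/500
> recast.re v→990 u_from→in u_to→mi
  1/64
> sums.raiseby x→88
  88
> sums.raiseby x→-99
  -11
> sums.raiseby x→39/11
  -82/11
> sums.quotient x→73/5
  -410/803
> sums.tell
  -410/803
> sums.tell
  -410/803

Answer: -410/803


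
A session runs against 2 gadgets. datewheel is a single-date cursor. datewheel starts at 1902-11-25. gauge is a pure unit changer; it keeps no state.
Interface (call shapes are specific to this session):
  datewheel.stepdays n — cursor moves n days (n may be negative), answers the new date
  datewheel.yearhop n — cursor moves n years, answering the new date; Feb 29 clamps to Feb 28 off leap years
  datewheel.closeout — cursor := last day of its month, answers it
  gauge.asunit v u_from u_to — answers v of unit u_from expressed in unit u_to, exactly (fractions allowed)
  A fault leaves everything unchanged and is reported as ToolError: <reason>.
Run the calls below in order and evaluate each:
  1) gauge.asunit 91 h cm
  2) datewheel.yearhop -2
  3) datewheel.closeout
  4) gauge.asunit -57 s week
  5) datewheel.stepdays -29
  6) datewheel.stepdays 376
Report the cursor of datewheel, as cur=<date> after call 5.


Answer: cur=1900-11-01

Derivation:
-- 1. gauge.asunit(91, h, cm) -> ToolError: incompatible units
-- 2. datewheel.yearhop(-2) -> 1900-11-25
-- 3. datewheel.closeout() -> 1900-11-30
-- 4. gauge.asunit(-57, s, week) -> -19/201600
-- 5. datewheel.stepdays(-29) -> 1900-11-01
-- 6. datewheel.stepdays(376) -> 1901-11-12


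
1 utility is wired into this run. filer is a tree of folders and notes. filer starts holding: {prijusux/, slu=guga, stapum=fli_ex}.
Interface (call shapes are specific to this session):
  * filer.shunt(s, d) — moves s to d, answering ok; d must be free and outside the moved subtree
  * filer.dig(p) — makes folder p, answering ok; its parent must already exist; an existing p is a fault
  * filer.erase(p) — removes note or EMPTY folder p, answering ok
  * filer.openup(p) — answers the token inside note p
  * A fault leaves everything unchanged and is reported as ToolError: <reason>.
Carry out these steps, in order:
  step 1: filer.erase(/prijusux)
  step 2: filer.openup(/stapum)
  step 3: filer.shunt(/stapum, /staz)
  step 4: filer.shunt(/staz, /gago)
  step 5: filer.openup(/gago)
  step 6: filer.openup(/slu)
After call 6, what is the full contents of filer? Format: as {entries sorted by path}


Calling filer.erase passing /prijusux, giving ok.
I use filer.openup passing /stapum, yielding fli_ex.
Invoking filer.shunt passing /stapum, /staz, yielding ok.
I invoke filer.shunt passing /staz, /gago, — result: ok.
I use filer.openup passing /gago, — result: fli_ex.
Then filer.openup passing /slu, which returns guga.

Answer: {gago=fli_ex, slu=guga}


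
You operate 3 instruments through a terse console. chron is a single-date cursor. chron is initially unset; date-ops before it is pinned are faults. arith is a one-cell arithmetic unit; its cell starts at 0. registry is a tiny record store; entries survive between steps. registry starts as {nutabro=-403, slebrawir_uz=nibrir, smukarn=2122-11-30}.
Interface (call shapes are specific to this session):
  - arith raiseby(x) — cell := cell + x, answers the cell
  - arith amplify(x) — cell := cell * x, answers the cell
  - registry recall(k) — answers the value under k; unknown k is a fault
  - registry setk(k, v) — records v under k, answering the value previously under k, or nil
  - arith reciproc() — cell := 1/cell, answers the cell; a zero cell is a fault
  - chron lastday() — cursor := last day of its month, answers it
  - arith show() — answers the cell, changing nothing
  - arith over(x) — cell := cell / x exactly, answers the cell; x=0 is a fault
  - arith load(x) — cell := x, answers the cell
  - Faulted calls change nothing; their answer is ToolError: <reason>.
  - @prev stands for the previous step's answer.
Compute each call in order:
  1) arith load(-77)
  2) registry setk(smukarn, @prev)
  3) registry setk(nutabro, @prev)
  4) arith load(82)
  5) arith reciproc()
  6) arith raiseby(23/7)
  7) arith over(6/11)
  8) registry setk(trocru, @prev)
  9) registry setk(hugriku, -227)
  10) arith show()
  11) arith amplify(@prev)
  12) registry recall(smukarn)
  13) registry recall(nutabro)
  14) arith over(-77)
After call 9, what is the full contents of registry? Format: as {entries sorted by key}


Answer: {hugriku=-227, nutabro=2122-11-30, slebrawir_uz=nibrir, smukarn=-77, trocru=6941/1148}

Derivation:
Using arith load passing x='-77', and observe -77.
Invoking registry setk passing k='smukarn', v='@prev', — result: 2122-11-30.
I run registry setk passing k='nutabro', v='@prev': -403.
Invoking arith load passing x='82', and get 82.
Using arith reciproc, and get 1/82.
I invoke arith raiseby passing x='23/7', → 1893/574.
Next I call arith over passing x='6/11', — result: 6941/1148.
Using registry setk passing k='trocru', v='@prev': nil.
Using registry setk passing k='hugriku', v='-227', which returns nil.
Then arith show, which returns 6941/1148.
I invoke arith amplify passing x='@prev', and see 48177481/1317904.
Using registry recall passing k='smukarn', yielding -77.
I invoke registry recall passing k='nutabro', yielding 2122-11-30.
Next I call arith over passing x='-77', and get -4379771/9225328.


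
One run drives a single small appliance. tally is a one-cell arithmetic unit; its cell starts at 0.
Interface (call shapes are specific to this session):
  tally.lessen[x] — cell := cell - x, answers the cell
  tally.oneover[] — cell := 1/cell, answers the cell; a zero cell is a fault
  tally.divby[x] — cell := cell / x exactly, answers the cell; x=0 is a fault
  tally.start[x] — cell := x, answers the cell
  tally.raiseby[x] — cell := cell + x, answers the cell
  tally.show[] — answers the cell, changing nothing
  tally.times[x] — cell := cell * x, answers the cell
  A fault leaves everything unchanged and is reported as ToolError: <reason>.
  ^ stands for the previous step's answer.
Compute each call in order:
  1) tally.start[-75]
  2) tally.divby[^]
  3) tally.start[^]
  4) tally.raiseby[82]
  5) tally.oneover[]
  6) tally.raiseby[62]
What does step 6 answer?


I try tally.start using x=-75, which returns -75.
I call tally.divby using x=^, → 1.
Then tally.start using x=^, → 1.
I call tally.raiseby using x=82, → 83.
I call tally.oneover, yielding 1/83.
Using tally.raiseby using x=62: 5147/83.

Answer: 5147/83


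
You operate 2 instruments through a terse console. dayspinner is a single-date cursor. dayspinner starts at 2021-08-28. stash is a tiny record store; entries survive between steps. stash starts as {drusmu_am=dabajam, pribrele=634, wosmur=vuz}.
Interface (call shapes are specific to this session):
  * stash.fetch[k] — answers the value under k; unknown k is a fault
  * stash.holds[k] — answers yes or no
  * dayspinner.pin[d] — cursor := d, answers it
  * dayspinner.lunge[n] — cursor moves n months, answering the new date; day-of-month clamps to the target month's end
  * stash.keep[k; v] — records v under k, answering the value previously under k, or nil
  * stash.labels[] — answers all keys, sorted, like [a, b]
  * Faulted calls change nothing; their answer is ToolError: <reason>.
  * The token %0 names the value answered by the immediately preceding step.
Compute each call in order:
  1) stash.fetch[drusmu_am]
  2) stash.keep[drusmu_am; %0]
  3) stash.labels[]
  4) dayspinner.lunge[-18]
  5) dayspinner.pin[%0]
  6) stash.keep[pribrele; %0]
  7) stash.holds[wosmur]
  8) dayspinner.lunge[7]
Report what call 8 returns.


Answer: 2020-09-28

Derivation:
Calling fetch(k→drusmu_am), → dabajam.
Next I call keep(k→drusmu_am, v→%0), and see dabajam.
I try labels(), → [drusmu_am, pribrele, wosmur].
I call lunge(n→-18), and observe 2020-02-28.
I use pin(d→%0), — result: 2020-02-28.
Calling keep(k→pribrele, v→%0), giving 634.
Invoking holds(k→wosmur), and see yes.
Then lunge(n→7), → 2020-09-28.


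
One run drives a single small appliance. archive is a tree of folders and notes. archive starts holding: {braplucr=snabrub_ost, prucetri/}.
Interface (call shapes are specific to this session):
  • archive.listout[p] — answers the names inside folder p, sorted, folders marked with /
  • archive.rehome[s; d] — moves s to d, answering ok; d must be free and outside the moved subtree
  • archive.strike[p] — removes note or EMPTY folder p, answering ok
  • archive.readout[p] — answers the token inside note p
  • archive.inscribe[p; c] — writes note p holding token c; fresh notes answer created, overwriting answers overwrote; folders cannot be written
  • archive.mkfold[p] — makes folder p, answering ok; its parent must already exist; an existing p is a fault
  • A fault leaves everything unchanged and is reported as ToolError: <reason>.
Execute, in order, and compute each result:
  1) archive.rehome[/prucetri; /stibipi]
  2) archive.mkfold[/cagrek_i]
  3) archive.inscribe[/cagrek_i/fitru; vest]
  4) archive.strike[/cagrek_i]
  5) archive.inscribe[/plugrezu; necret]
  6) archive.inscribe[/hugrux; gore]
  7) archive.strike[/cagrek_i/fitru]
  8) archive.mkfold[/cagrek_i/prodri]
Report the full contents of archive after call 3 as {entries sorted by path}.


$ rehome s=/prucetri d=/stibipi
[out] ok
$ mkfold p=/cagrek_i
[out] ok
$ inscribe p=/cagrek_i/fitru c=vest
[out] created
$ strike p=/cagrek_i
[out] ToolError: not empty
$ inscribe p=/plugrezu c=necret
[out] created
$ inscribe p=/hugrux c=gore
[out] created
$ strike p=/cagrek_i/fitru
[out] ok
$ mkfold p=/cagrek_i/prodri
[out] ok

Answer: {braplucr=snabrub_ost, cagrek_i/, cagrek_i/fitru=vest, stibipi/}


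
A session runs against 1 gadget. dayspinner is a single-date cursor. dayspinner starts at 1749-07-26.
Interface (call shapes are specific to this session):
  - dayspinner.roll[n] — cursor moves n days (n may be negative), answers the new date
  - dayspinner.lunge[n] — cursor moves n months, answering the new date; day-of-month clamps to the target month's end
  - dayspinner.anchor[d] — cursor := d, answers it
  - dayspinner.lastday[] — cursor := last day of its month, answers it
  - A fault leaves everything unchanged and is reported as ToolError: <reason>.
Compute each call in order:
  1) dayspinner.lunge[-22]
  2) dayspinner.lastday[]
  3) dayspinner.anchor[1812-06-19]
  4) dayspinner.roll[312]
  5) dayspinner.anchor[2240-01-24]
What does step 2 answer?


>>> dayspinner.lunge n: -22
  1747-09-26
>>> dayspinner.lastday
  1747-09-30
>>> dayspinner.anchor d: 1812-06-19
  1812-06-19
>>> dayspinner.roll n: 312
  1813-04-27
>>> dayspinner.anchor d: 2240-01-24
  2240-01-24

Answer: 1747-09-30


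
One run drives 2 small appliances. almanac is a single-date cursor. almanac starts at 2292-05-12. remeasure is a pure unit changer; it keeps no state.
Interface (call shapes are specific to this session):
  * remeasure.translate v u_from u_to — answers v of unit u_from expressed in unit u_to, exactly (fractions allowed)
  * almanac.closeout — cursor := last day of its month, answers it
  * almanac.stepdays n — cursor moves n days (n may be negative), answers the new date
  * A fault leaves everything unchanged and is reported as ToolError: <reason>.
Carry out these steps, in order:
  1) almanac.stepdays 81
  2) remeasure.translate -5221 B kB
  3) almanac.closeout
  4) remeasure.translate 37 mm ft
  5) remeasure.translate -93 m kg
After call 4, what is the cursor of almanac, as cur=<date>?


Answer: cur=2292-08-31

Derivation:
! 1. stepdays(n: 81) -> 2292-08-01
! 2. translate(v: -5221, u_from: B, u_to: kB) -> -5221/1000
! 3. closeout() -> 2292-08-31
! 4. translate(v: 37, u_from: mm, u_to: ft) -> 185/1524
! 5. translate(v: -93, u_from: m, u_to: kg) -> ToolError: incompatible units


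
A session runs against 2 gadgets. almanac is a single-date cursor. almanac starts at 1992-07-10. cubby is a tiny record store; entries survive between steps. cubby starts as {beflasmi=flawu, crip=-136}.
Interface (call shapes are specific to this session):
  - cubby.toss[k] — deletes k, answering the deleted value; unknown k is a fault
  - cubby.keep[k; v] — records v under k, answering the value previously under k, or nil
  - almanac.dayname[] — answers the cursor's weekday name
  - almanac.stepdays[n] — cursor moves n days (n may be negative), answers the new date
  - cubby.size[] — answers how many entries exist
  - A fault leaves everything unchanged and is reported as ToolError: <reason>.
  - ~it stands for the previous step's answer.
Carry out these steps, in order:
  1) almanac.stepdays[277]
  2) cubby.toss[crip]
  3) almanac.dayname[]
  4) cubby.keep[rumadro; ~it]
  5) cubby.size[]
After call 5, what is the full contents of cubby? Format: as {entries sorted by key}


==> almanac.stepdays(n: 277)
<== 1993-04-13
==> cubby.toss(k: crip)
<== -136
==> almanac.dayname()
<== Tuesday
==> cubby.keep(k: rumadro, v: ~it)
<== nil
==> cubby.size()
<== 2

Answer: {beflasmi=flawu, rumadro=Tuesday}


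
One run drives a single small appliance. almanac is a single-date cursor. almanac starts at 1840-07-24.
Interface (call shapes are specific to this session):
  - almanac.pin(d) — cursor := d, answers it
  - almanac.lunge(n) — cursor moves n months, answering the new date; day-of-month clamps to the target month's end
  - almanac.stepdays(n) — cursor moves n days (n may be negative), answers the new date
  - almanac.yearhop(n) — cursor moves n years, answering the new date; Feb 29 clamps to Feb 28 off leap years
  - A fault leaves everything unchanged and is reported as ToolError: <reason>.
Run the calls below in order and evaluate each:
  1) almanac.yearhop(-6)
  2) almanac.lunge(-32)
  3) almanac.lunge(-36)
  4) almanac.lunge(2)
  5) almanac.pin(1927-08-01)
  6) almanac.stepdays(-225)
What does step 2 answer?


>> yearhop(n='-6')
<< 1834-07-24
>> lunge(n='-32')
<< 1831-11-24
>> lunge(n='-36')
<< 1828-11-24
>> lunge(n='2')
<< 1829-01-24
>> pin(d='1927-08-01')
<< 1927-08-01
>> stepdays(n='-225')
<< 1926-12-19

Answer: 1831-11-24


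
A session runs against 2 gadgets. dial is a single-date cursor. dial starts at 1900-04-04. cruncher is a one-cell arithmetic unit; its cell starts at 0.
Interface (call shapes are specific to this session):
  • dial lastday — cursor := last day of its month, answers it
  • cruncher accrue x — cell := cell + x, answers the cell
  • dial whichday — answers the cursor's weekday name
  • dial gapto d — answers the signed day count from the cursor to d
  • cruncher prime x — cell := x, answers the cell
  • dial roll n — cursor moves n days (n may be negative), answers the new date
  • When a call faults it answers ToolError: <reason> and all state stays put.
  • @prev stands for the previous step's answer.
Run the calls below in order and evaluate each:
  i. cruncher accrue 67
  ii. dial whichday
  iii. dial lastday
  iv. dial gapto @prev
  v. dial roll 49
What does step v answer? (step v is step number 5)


Answer: 1900-06-18

Derivation:
I try cruncher accrue using 67: 67.
I call dial whichday(), — result: Wednesday.
I use dial lastday, and observe 1900-04-30.
Next I call dial gapto using @prev, and see 0.
I invoke dial roll using 49, giving 1900-06-18.


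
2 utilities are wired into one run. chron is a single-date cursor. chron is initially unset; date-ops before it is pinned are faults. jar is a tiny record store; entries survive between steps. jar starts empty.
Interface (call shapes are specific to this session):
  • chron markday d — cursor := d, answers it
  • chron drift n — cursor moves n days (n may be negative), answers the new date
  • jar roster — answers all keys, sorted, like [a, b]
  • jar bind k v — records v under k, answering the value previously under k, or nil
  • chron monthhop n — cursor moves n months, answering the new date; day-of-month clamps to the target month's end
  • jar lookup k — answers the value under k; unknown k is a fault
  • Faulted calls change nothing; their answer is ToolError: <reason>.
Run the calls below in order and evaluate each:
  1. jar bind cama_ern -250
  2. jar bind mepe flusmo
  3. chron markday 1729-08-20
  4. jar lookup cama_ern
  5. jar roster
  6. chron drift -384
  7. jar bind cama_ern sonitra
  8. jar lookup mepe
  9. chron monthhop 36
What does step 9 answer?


Answer: 1731-08-01

Derivation:
CALL jar bind[k='cama_ern'; v='-250']
RET  nil
CALL jar bind[k='mepe'; v='flusmo']
RET  nil
CALL chron markday[d='1729-08-20']
RET  1729-08-20
CALL jar lookup[k='cama_ern']
RET  -250
CALL jar roster[]
RET  [cama_ern, mepe]
CALL chron drift[n='-384']
RET  1728-08-01
CALL jar bind[k='cama_ern'; v='sonitra']
RET  -250
CALL jar lookup[k='mepe']
RET  flusmo
CALL chron monthhop[n='36']
RET  1731-08-01


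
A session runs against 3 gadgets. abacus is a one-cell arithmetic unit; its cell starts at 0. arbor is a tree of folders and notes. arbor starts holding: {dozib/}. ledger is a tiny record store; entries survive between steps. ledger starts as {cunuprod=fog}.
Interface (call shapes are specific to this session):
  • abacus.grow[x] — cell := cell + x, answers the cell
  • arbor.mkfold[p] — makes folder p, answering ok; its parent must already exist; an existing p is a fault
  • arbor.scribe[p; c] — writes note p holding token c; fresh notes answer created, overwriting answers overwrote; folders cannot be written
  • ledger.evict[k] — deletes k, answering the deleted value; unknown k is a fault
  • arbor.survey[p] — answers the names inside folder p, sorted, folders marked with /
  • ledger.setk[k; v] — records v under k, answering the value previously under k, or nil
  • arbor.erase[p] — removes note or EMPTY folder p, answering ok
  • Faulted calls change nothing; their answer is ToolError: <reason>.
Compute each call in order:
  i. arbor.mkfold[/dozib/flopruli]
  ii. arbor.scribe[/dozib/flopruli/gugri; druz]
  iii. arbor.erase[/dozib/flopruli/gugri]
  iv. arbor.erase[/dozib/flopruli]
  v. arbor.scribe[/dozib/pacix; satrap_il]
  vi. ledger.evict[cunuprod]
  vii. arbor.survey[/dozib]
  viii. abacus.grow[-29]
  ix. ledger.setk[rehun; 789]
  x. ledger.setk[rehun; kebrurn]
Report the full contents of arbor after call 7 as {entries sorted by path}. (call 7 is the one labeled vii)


Answer: {dozib/, dozib/pacix=satrap_il}

Derivation:
I call arbor.mkfold passing p→/dozib/flopruli: ok.
Now I run arbor.scribe passing p→/dozib/flopruli/gugri, c→druz, which returns created.
Calling arbor.erase passing p→/dozib/flopruli/gugri, and see ok.
I try arbor.erase passing p→/dozib/flopruli, and get ok.
Using arbor.scribe passing p→/dozib/pacix, c→satrap_il, and see created.
Invoking ledger.evict passing k→cunuprod, and observe fog.
Then arbor.survey passing p→/dozib, yielding [pacix].
Calling abacus.grow passing x→-29, — result: -29.
Calling ledger.setk passing k→rehun, v→789, which returns nil.
Then ledger.setk passing k→rehun, v→kebrurn, yielding 789.


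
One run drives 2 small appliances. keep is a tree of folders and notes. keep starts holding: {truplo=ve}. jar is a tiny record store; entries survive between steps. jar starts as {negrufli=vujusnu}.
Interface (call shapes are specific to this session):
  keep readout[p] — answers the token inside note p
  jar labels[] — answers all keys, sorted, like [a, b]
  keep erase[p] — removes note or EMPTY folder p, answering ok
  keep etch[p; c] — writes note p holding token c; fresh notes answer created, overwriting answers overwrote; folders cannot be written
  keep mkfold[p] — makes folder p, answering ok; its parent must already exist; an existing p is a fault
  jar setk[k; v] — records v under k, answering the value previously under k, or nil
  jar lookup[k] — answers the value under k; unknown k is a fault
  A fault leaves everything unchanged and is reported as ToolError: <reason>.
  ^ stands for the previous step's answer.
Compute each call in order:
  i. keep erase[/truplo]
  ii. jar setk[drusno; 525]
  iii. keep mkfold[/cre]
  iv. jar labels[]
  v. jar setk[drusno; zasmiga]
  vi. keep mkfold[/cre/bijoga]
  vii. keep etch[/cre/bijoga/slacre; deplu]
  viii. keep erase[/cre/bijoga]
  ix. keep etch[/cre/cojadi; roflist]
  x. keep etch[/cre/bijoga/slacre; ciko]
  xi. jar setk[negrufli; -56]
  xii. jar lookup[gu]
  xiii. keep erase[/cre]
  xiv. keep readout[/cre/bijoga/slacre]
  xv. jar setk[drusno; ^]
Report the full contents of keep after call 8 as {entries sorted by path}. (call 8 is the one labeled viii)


Answer: {cre/, cre/bijoga/, cre/bijoga/slacre=deplu}

Derivation:
==> keep erase(p→/truplo)
<== ok
==> jar setk(k→drusno, v→525)
<== nil
==> keep mkfold(p→/cre)
<== ok
==> jar labels()
<== [drusno, negrufli]
==> jar setk(k→drusno, v→zasmiga)
<== 525
==> keep mkfold(p→/cre/bijoga)
<== ok
==> keep etch(p→/cre/bijoga/slacre, c→deplu)
<== created
==> keep erase(p→/cre/bijoga)
<== ToolError: not empty
==> keep etch(p→/cre/cojadi, c→roflist)
<== created
==> keep etch(p→/cre/bijoga/slacre, c→ciko)
<== overwrote
==> jar setk(k→negrufli, v→-56)
<== vujusnu
==> jar lookup(k→gu)
<== ToolError: no such key gu
==> keep erase(p→/cre)
<== ToolError: not empty
==> keep readout(p→/cre/bijoga/slacre)
<== ciko
==> jar setk(k→drusno, v→^)
<== zasmiga


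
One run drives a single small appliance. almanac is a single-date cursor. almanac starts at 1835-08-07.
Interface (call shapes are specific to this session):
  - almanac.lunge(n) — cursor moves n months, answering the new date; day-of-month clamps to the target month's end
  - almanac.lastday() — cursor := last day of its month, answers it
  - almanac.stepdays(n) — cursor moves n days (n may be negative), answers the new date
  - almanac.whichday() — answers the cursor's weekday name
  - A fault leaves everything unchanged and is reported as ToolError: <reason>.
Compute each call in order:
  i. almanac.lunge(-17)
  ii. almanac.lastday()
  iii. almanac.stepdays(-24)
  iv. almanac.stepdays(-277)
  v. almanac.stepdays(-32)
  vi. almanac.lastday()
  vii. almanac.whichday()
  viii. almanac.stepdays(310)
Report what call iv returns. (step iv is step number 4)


Answer: 1833-06-03

Derivation:
→ lunge(n=-17)
← 1834-03-07
→ lastday()
← 1834-03-31
→ stepdays(n=-24)
← 1834-03-07
→ stepdays(n=-277)
← 1833-06-03
→ stepdays(n=-32)
← 1833-05-02
→ lastday()
← 1833-05-31
→ whichday()
← Friday
→ stepdays(n=310)
← 1834-04-06


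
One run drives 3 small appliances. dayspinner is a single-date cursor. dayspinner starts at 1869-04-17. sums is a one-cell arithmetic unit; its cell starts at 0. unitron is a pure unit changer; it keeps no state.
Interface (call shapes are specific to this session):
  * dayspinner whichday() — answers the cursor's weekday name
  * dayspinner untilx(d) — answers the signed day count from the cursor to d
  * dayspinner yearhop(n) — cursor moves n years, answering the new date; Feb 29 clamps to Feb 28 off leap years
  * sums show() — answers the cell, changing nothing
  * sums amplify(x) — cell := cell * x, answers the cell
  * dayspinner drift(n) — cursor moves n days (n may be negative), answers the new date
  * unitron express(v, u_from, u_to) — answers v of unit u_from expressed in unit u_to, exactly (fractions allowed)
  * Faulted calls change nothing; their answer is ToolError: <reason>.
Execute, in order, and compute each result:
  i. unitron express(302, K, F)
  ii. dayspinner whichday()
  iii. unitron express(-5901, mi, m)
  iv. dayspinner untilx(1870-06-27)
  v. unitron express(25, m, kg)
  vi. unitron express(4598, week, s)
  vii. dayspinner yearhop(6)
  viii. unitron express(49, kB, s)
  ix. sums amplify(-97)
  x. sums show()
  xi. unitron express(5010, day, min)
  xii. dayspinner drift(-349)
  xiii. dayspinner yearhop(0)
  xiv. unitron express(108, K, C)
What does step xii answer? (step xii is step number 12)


I use unitron express on v→302, u_from→K, u_to→F, and see 8393/100.
Calling dayspinner whichday, and observe Saturday.
I call unitron express on v→-5901, u_from→mi, u_to→m: -1187092368/125.
Invoking dayspinner untilx on d→1870-06-27, giving 436.
I try unitron express on v→25, u_from→m, u_to→kg: ToolError: incompatible units.
Invoking unitron express on v→4598, u_from→week, u_to→s, and get 2780870400.
Using dayspinner yearhop on n→6, which returns 1875-04-17.
I try unitron express on v→49, u_from→kB, u_to→s, giving ToolError: incompatible units.
Using sums amplify on x→-97, — result: 0.
I call sums show(): 0.
I use unitron express on v→5010, u_from→day, u_to→min, giving 7214400.
Next I call dayspinner drift on n→-349, and observe 1874-05-03.
Invoking dayspinner yearhop on n→0, and observe 1874-05-03.
Now I run unitron express on v→108, u_from→K, u_to→C, and get -3303/20.

Answer: 1874-05-03


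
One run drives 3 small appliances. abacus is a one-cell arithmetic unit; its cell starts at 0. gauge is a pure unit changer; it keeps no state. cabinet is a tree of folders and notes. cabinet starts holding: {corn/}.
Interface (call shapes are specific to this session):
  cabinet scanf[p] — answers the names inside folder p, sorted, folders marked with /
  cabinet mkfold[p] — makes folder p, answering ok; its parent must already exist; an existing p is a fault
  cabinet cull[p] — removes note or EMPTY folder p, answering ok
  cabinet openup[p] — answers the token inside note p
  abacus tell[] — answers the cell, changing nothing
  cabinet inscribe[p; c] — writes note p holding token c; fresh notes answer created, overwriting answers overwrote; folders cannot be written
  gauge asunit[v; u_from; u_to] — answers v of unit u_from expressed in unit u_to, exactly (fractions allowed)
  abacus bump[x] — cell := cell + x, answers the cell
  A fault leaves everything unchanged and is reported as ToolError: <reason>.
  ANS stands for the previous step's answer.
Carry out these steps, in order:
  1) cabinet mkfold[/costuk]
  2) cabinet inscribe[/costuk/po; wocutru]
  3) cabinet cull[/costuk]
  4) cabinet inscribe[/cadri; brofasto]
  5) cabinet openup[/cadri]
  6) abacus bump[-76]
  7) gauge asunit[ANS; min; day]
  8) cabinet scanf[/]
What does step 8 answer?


I use cabinet mkfold(p: /costuk), giving ok.
Calling cabinet inscribe(p: /costuk/po, c: wocutru), — result: created.
Now I run cabinet cull(p: /costuk), — result: ToolError: not empty.
Next I call cabinet inscribe(p: /cadri, c: brofasto), giving created.
Next I call cabinet openup(p: /cadri), → brofasto.
I try abacus bump(x: -76), and observe -76.
Now I run gauge asunit(v: ANS, u_from: min, u_to: day), and get -19/360.
I use cabinet scanf(p: /), and see [cadri, corn/, costuk/].

Answer: [cadri, corn/, costuk/]
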